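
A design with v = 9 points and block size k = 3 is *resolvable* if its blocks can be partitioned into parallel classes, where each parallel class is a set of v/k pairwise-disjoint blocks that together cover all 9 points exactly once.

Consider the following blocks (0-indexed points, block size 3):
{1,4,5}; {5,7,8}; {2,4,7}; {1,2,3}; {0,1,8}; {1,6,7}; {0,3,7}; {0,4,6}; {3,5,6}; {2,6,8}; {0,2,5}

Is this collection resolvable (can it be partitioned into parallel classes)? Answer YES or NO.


v = 9, block size k = 3, number of blocks = 11.
For resolvability, blocks must partition into parallel classes of size v/k = 3.
Total blocks must therefore be a multiple of 3: 11 = 3·3 + 2 ⇒ not divisible ✗.
Resolvable? NO.

NO


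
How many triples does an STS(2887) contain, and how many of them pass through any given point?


An STS(v) is a 2-(v, 3, 1) BIBD: block size k = 3, λ = 1.
Replication: r(k − 1) = λ(v − 1) ⇒ r·2 = 2887 − 1 = 2886 ⇒ r = 1443.
Block count: b = v(v − 1)/6 = 2887·2886/6 = 8331882/6 = 1388647.

r = 1443, b = 1388647.


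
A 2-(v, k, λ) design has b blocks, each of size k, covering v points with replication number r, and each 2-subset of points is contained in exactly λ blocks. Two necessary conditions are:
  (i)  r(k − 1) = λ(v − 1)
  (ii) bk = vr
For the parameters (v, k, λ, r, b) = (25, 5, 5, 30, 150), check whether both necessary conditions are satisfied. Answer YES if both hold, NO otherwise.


Condition (i): r(k − 1) = 30·4 = 120; λ(v − 1) = 5·24 = 120. Match? YES.
Condition (ii): bk = 150·5 = 750; vr = 25·30 = 750. Match? YES.
Both conditions hold? YES.

YES


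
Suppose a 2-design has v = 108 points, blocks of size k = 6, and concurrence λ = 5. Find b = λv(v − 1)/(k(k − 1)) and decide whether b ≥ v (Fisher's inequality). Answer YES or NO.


r = λ(v − 1)/(k − 1) = 5·107/5 = 107.
b = vr/k = 108·107/6 = 1926.
Fisher's inequality: b ≥ v ⇔ 1926 ≥ 108? YES.

YES


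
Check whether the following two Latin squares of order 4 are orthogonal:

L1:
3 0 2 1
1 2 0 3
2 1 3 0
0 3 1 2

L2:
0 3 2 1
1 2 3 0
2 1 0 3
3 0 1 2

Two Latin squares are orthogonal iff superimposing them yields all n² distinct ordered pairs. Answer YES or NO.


Form the n² = 16 superimposed pairs (L1[i][j], L2[i][j]), row by row (rows and columns indexed from 0):
row 0: (3,0) (0,3) (2,2) (1,1)
row 1: (1,1) (2,2) (0,3) (3,0)
row 2: (2,2) (1,1) (3,0) (0,3)
row 3: (0,3) (3,0) (1,1) (2,2)
Orthogonality requires all 16 pairs distinct.
But the pair (1,1) repeats: cell (0,3) has L1 = 1, L2 = 1, and cell (1,0) has L1 = 1, L2 = 1.
A repeated pair means some other pair never occurs (only 4 distinct pairs out of 16), so the squares are not orthogonal.
Conclusion: NO.

NO


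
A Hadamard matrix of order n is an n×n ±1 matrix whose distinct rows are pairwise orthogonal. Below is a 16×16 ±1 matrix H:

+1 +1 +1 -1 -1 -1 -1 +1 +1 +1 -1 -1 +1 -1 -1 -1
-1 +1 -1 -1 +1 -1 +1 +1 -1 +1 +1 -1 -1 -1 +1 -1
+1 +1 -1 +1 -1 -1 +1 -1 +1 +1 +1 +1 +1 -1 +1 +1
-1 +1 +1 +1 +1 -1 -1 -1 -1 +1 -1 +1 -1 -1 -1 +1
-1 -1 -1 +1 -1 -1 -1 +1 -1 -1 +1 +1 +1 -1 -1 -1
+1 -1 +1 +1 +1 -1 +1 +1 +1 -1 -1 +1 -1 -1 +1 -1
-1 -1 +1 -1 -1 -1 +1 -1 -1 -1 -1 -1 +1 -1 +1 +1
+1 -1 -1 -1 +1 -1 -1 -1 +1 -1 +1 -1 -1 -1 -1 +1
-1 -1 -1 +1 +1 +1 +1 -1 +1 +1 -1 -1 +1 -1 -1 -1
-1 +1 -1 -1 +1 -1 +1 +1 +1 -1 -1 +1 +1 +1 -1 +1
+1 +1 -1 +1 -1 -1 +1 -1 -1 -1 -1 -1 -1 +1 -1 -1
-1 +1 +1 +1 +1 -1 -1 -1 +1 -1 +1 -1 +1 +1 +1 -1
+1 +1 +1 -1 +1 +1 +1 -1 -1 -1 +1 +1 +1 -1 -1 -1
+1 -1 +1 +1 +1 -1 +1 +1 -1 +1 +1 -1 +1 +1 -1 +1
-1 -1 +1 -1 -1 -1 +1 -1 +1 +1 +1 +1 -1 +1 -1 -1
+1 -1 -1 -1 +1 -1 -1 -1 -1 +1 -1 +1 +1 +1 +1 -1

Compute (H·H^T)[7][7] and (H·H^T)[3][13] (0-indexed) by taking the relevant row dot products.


Row 3 of H: [-1, 1, 1, 1, 1, -1, -1, -1, -1, 1, -1, 1, -1, -1, -1, 1].
Row 7 of H: [1, -1, -1, -1, 1, -1, -1, -1, 1, -1, 1, -1, -1, -1, -1, 1].
Row 13 of H: [1, -1, 1, 1, 1, -1, 1, 1, -1, 1, 1, -1, 1, 1, -1, 1].
(H·H^T)[7][7] = Σ_j H[7][j]·H[7][j] = (1)² + (-1)² + (-1)² + (-1)² + (1)² + (-1)² + (-1)² + (-1)² + (1)² + (-1)² + (1)² + (-1)² + (-1)² + (-1)² + (-1)² + (1)² = 1 + 1 + 1 + 1 + 1 + 1 + 1 + 1 + 1 + 1 + 1 + 1 + 1 + 1 + 1 + 1 = 16.
(H·H^T)[3][13] = Σ_j H[3][j]·H[13][j] = (-1)·(1) + (1)·(-1) + (1)·(1) + (1)·(1) + (1)·(1) + (-1)·(-1) + (-1)·(1) + (-1)·(1) + (-1)·(-1) + (1)·(1) + (-1)·(1) + (1)·(-1) + (-1)·(1) + (-1)·(1) + (-1)·(-1) + (1)·(1) = -1 + -1 + 1 + 1 + 1 + 1 + -1 + -1 + 1 + 1 + -1 + -1 + -1 + -1 + 1 + 1 = 0.
So rows 3 and 13 are orthogonal; the diagonal entry equals n = 16.

(7,7) entry = 16; (3,13) entry = 0.


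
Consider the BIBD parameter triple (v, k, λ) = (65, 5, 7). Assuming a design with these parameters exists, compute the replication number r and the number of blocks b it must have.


Any 2-(v, k, λ) BIBD satisfies two necessary conditions:
  (i)  Each point sits in r blocks, and counting incidences through any fixed point gives r(k − 1) = λ(v − 1), so r = λ(v − 1)/(k − 1).
  (ii) Total incidences bk = vr, so b = vr/k.
Step 1: r = λ(v − 1)/(k − 1) = 7·(65 − 1)/(5 − 1) = 7·64/4 = 448/4 = 112.
Step 2: b = vr/k = 65·112/5 = 7280/5 = 1456.
Check integrality: r = 112 ∈ Z ✓, b = 1456 ∈ Z ✓.
(These identities are necessary conditions: they determine r and b for any design with these parameters, but do not by themselves prove that one exists.)

r = 112, b = 1456.


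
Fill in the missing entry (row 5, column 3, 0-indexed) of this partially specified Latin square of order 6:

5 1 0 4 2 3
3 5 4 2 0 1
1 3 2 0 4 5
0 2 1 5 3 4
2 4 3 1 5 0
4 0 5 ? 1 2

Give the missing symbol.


Row 5 contains symbols [0, 1, 2, 4, 5] — missing [3].
Column 3 contains symbols [0, 1, 2, 4, 5] — missing [3].
The missing symbol must appear in both missing sets; intersection = [3].
Therefore the hidden value is 3.

Missing value = 3.


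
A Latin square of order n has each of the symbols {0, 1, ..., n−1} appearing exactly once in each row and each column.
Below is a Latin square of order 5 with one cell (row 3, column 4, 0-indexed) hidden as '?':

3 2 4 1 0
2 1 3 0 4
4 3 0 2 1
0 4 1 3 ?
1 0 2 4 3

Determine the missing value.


Row 3 contains symbols [0, 1, 3, 4] — missing [2].
Column 4 contains symbols [0, 1, 3, 4] — missing [2].
The missing symbol must appear in both missing sets; intersection = [2].
Therefore the hidden value is 2.

Missing value = 2.


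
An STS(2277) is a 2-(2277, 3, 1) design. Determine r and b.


An STS(v) is a 2-(v, 3, 1) BIBD: block size k = 3, λ = 1.
Replication: r(k − 1) = λ(v − 1) ⇒ r·2 = 2277 − 1 = 2276 ⇒ r = 1138.
Block count: bk = vr ⇒ b·3 = 2277·1138 = 2591226 ⇒ b = 863742.

r = 1138, b = 863742.


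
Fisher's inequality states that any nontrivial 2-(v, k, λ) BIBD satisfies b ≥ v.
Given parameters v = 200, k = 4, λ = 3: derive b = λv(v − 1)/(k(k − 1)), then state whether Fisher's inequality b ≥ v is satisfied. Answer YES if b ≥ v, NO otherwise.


r = λ(v − 1)/(k − 1) = 3·199/3 = 199.
b = vr/k = 200·199/4 = 9950.
Fisher's inequality: b ≥ v ⇔ 9950 ≥ 200? YES.

YES


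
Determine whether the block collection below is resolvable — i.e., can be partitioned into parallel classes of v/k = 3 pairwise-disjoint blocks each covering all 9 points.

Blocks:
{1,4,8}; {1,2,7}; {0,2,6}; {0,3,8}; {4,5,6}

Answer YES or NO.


v = 9, block size k = 3, number of blocks = 5.
For resolvability, blocks must partition into parallel classes of size v/k = 3.
Total blocks must therefore be a multiple of 3: 5 = 3·1 + 2 ⇒ not divisible ✗.
Resolvable? NO.

NO


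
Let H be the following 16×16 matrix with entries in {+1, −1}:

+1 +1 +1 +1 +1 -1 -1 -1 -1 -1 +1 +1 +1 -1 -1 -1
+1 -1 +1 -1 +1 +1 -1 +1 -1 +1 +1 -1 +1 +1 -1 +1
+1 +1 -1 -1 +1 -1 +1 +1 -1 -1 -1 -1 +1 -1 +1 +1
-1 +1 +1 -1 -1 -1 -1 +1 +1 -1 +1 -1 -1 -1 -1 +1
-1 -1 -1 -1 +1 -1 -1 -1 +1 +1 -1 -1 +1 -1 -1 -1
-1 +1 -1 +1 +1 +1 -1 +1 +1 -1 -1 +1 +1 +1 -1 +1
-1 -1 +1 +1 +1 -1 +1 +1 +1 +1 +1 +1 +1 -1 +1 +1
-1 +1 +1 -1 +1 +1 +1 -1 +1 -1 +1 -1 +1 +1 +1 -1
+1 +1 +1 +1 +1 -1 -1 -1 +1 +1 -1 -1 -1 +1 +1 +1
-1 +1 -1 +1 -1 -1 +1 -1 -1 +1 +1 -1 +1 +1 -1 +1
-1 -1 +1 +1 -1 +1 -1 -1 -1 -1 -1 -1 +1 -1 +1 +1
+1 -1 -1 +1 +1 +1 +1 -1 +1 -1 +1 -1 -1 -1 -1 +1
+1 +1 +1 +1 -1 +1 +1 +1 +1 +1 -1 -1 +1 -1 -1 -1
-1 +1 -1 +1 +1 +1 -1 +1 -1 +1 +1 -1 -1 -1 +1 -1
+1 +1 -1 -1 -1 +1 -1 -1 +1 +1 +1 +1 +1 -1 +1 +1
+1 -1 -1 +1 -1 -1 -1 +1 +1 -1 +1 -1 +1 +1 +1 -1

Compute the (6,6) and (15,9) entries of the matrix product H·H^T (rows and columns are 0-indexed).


Row 6 of H: [-1, -1, 1, 1, 1, -1, 1, 1, 1, 1, 1, 1, 1, -1, 1, 1].
Row 9 of H: [-1, 1, -1, 1, -1, -1, 1, -1, -1, 1, 1, -1, 1, 1, -1, 1].
Row 15 of H: [1, -1, -1, 1, -1, -1, -1, 1, 1, -1, 1, -1, 1, 1, 1, -1].
(H·H^T)[6][6] = Σ_j H[6][j]·H[6][j] = (-1)² + (-1)² + (1)² + (1)² + (1)² + (-1)² + (1)² + (1)² + (1)² + (1)² + (1)² + (1)² + (1)² + (-1)² + (1)² + (1)² = 1 + 1 + 1 + 1 + 1 + 1 + 1 + 1 + 1 + 1 + 1 + 1 + 1 + 1 + 1 + 1 = 16.
(H·H^T)[15][9] = Σ_j H[15][j]·H[9][j] = (1)·(-1) + (-1)·(1) + (-1)·(-1) + (1)·(1) + (-1)·(-1) + (-1)·(-1) + (-1)·(1) + (1)·(-1) + (1)·(-1) + (-1)·(1) + (1)·(1) + (-1)·(-1) + (1)·(1) + (1)·(1) + (1)·(-1) + (-1)·(1) = -1 + -1 + 1 + 1 + 1 + 1 + -1 + -1 + -1 + -1 + 1 + 1 + 1 + 1 + -1 + -1 = 0.
So rows 15 and 9 are orthogonal; the diagonal entry equals n = 16.

(6,6) entry = 16; (15,9) entry = 0.


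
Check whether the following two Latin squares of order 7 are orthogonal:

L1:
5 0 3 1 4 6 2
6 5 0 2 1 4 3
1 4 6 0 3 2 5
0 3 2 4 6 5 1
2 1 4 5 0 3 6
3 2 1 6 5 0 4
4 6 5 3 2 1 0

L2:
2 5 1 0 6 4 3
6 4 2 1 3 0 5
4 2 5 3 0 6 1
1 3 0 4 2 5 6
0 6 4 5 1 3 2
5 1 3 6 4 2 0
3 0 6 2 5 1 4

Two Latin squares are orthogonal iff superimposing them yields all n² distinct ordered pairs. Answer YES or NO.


Form the n² = 49 superimposed pairs (L1[i][j], L2[i][j]), row by row (rows and columns indexed from 0):
row 0: (5,2) (0,5) (3,1) (1,0) (4,6) (6,4) (2,3)
row 1: (6,6) (5,4) (0,2) (2,1) (1,3) (4,0) (3,5)
row 2: (1,4) (4,2) (6,5) (0,3) (3,0) (2,6) (5,1)
row 3: (0,1) (3,3) (2,0) (4,4) (6,2) (5,5) (1,6)
row 4: (2,0) (1,6) (4,4) (5,5) (0,1) (3,3) (6,2)
row 5: (3,5) (2,1) (1,3) (6,6) (5,4) (0,2) (4,0)
row 6: (4,3) (6,0) (5,6) (3,2) (2,5) (1,1) (0,4)
Orthogonality requires all 49 pairs distinct.
But the pair (2,0) repeats: cell (3,2) has L1 = 2, L2 = 0, and cell (4,0) has L1 = 2, L2 = 0.
A repeated pair means some other pair never occurs (only 35 distinct pairs out of 49), so the squares are not orthogonal.
Conclusion: NO.

NO


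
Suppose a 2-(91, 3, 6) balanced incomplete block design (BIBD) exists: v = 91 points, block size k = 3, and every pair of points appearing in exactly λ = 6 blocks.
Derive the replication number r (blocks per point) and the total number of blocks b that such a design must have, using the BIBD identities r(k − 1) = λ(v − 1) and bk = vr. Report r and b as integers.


Any 2-(v, k, λ) BIBD satisfies two necessary conditions:
  (i)  Each point sits in r blocks, and counting incidences through any fixed point gives r(k − 1) = λ(v − 1), so r = λ(v − 1)/(k − 1).
  (ii) Total incidences bk = vr, so b = vr/k.
Step 1: r = λ(v − 1)/(k − 1) = 6·(91 − 1)/(3 − 1) = 6·90/2 = 540/2 = 270.
Step 2: b = vr/k = 91·270/3 = 24570/3 = 8190.
Check integrality: r = 270 ∈ Z ✓, b = 8190 ∈ Z ✓.
(These identities are necessary conditions: they determine r and b for any design with these parameters, but do not by themselves prove that one exists.)

r = 270, b = 8190.


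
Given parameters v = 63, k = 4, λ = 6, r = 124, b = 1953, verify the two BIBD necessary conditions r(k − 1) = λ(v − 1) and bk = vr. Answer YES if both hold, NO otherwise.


Condition (i): r(k − 1) = 124·3 = 372; λ(v − 1) = 6·62 = 372. Match? YES.
Condition (ii): bk = 1953·4 = 7812; vr = 63·124 = 7812. Match? YES.
Both conditions hold? YES.

YES


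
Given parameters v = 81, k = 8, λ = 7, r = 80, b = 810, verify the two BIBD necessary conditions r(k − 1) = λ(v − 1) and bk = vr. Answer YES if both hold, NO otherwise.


Condition (i): r(k − 1) = 80·7 = 560; λ(v − 1) = 7·80 = 560. Match? YES.
Condition (ii): bk = 810·8 = 6480; vr = 81·80 = 6480. Match? YES.
Both conditions hold? YES.

YES


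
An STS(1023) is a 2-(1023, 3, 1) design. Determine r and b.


An STS(v) is a 2-(v, 3, 1) BIBD: block size k = 3, λ = 1.
Replication: r(k − 1) = λ(v − 1) ⇒ r·2 = 1023 − 1 = 1022 ⇒ r = 511.
Block count: bk = vr ⇒ b·3 = 1023·511 = 522753 ⇒ b = 174251.
(Check via b = v(v − 1)/6 = 1023·1022/6 = 1045506/6 = 174251.)

r = 511, b = 174251.


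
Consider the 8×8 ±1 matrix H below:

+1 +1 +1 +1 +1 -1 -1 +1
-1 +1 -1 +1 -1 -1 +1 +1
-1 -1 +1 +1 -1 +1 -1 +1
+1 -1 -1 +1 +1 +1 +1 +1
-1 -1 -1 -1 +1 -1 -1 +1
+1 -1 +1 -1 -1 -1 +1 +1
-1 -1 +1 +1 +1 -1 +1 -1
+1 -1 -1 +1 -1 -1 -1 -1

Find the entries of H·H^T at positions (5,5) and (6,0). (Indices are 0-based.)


Row 0 of H: [1, 1, 1, 1, 1, -1, -1, 1].
Row 5 of H: [1, -1, 1, -1, -1, -1, 1, 1].
Row 6 of H: [-1, -1, 1, 1, 1, -1, 1, -1].
(H·H^T)[5][5] = Σ_j H[5][j]·H[5][j] = (1)² + (-1)² + (1)² + (-1)² + (-1)² + (-1)² + (1)² + (1)² = 1 + 1 + 1 + 1 + 1 + 1 + 1 + 1 = 8.
(H·H^T)[6][0] = Σ_j H[6][j]·H[0][j] = (-1)·(1) + (-1)·(1) + (1)·(1) + (1)·(1) + (1)·(1) + (-1)·(-1) + (1)·(-1) + (-1)·(1) = -1 + -1 + 1 + 1 + 1 + 1 + -1 + -1 = 0.
So rows 6 and 0 are orthogonal; the diagonal entry equals n = 8.

(5,5) entry = 8; (6,0) entry = 0.


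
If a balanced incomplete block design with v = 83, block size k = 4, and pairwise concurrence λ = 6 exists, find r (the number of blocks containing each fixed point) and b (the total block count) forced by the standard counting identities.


Any 2-(v, k, λ) BIBD satisfies two necessary conditions:
  (i)  Each point sits in r blocks, and counting incidences through any fixed point gives r(k − 1) = λ(v − 1), so r = λ(v − 1)/(k − 1).
  (ii) Total incidences bk = vr, so b = vr/k.
Step 1: r = λ(v − 1)/(k − 1) = 6·(83 − 1)/(4 − 1) = 6·82/3 = 492/3 = 164.
Step 2: b = vr/k = 83·164/4 = 13612/4 = 3403.
Check integrality: r = 164 ∈ Z ✓, b = 3403 ∈ Z ✓.
(These identities are necessary conditions: they determine r and b for any design with these parameters, but do not by themselves prove that one exists.)

r = 164, b = 3403.


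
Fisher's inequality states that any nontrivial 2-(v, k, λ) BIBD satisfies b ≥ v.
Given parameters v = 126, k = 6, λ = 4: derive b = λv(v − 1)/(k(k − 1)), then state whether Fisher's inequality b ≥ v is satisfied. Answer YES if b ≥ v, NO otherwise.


r = λ(v − 1)/(k − 1) = 4·125/5 = 100.
b = vr/k = 126·100/6 = 2100.
Fisher's inequality: b ≥ v ⇔ 2100 ≥ 126? YES.

YES


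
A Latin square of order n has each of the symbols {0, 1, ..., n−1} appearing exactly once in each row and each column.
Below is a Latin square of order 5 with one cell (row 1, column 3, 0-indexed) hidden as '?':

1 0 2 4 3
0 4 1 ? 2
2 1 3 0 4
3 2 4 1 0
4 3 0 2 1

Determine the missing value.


Row 1 contains symbols [0, 1, 2, 4] — missing [3].
Column 3 contains symbols [0, 1, 2, 4] — missing [3].
The missing symbol must appear in both missing sets; intersection = [3].
Therefore the hidden value is 3.

Missing value = 3.


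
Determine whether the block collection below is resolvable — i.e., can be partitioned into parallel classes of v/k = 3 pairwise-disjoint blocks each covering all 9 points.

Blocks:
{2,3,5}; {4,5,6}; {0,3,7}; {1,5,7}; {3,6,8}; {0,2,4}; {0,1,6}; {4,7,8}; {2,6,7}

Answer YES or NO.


v = 9, block size k = 3, number of blocks = 9.
For resolvability, blocks must partition into parallel classes of size v/k = 3.
Total blocks must therefore be a multiple of 3: 9 = 3·3 + 0 ⇒ divisible ✓.
Consider block {4,5,6}. The only other block(s) in the collection disjoint from it are {0,3,7} — just 1 block(s). Any parallel class containing {4,5,6} would need 2 other blocks each disjoint from it, so no parallel class of size 3 can contain {4,5,6}.
Since every block must belong to some parallel class in a resolution, the collection cannot be partitioned into parallel classes.
Resolvable? NO.

NO


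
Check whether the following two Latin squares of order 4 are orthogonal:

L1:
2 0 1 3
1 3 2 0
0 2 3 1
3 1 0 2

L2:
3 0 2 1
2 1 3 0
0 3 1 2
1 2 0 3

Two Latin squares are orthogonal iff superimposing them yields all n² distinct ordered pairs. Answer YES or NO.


Form the n² = 16 superimposed pairs (L1[i][j], L2[i][j]), row by row (rows and columns indexed from 0):
row 0: (2,3) (0,0) (1,2) (3,1)
row 1: (1,2) (3,1) (2,3) (0,0)
row 2: (0,0) (2,3) (3,1) (1,2)
row 3: (3,1) (1,2) (0,0) (2,3)
Orthogonality requires all 16 pairs distinct.
But the pair (1,2) repeats: cell (0,2) has L1 = 1, L2 = 2, and cell (1,0) has L1 = 1, L2 = 2.
A repeated pair means some other pair never occurs (only 4 distinct pairs out of 16), so the squares are not orthogonal.
Conclusion: NO.

NO


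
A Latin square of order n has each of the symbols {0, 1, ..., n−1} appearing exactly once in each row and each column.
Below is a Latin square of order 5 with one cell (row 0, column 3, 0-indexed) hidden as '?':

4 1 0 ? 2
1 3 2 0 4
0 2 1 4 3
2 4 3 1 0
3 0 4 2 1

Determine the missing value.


Row 0 contains symbols [0, 1, 2, 4] — missing [3].
Column 3 contains symbols [0, 1, 2, 4] — missing [3].
The missing symbol must appear in both missing sets; intersection = [3].
Therefore the hidden value is 3.

Missing value = 3.


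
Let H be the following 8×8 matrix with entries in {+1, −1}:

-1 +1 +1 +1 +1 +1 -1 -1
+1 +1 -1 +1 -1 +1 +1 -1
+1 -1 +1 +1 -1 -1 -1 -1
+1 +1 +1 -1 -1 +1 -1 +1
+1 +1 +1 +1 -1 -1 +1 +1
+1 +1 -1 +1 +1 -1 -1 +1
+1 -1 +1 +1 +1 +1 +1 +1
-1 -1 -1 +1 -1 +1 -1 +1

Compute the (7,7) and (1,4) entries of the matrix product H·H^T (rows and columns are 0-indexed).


Row 1 of H: [1, 1, -1, 1, -1, 1, 1, -1].
Row 4 of H: [1, 1, 1, 1, -1, -1, 1, 1].
Row 7 of H: [-1, -1, -1, 1, -1, 1, -1, 1].
(H·H^T)[7][7] = Σ_j H[7][j]·H[7][j] = (-1)² + (-1)² + (-1)² + (1)² + (-1)² + (1)² + (-1)² + (1)² = 1 + 1 + 1 + 1 + 1 + 1 + 1 + 1 = 8.
(H·H^T)[1][4] = Σ_j H[1][j]·H[4][j] = (1)·(1) + (1)·(1) + (-1)·(1) + (1)·(1) + (-1)·(-1) + (1)·(-1) + (1)·(1) + (-1)·(1) = 1 + 1 + -1 + 1 + 1 + -1 + 1 + -1 = 2.
Rows 1 and 4 are not orthogonal (dot product = 2 ≠ 0), so H is not a Hadamard matrix.

(7,7) entry = 8; (1,4) entry = 2.


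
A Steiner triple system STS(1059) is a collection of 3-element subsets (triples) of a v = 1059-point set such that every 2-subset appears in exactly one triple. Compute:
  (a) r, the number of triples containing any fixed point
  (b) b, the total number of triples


An STS(v) is a 2-(v, 3, 1) BIBD: block size k = 3, λ = 1.
Replication: r(k − 1) = λ(v − 1) ⇒ r·2 = 1059 − 1 = 1058 ⇒ r = 529.
Block count: b = v(v − 1)/6 = 1059·1058/6 = 1120422/6 = 186737.
(Check via bk = vr: 186737·3 = 560211 = 1059·529 = 560211 ✓.)

r = 529, b = 186737.


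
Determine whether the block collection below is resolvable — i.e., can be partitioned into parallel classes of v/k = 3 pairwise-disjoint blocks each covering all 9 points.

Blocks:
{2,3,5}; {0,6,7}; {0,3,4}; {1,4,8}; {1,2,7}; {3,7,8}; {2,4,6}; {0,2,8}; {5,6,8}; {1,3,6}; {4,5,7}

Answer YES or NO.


v = 9, block size k = 3, number of blocks = 11.
For resolvability, blocks must partition into parallel classes of size v/k = 3.
Total blocks must therefore be a multiple of 3: 11 = 3·3 + 2 ⇒ not divisible ✗.
Resolvable? NO.

NO


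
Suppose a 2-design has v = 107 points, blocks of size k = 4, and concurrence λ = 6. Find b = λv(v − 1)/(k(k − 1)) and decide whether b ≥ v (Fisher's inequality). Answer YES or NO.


r = λ(v − 1)/(k − 1) = 6·106/3 = 212.
b = vr/k = 107·212/4 = 5671.
Fisher's inequality: b ≥ v ⇔ 5671 ≥ 107? YES.

YES


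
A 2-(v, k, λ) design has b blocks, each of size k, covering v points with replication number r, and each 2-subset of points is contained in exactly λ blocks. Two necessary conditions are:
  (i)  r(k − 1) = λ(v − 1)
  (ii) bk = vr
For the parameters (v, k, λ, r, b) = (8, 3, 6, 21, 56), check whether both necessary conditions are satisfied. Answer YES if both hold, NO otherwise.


Condition (i): r(k − 1) = 21·2 = 42; λ(v − 1) = 6·7 = 42. Match? YES.
Condition (ii): bk = 56·3 = 168; vr = 8·21 = 168. Match? YES.
Both conditions hold? YES.

YES


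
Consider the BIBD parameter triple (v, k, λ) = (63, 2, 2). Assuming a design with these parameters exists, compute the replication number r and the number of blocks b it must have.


Any 2-(v, k, λ) BIBD satisfies two necessary conditions:
  (i)  Each point sits in r blocks, and counting incidences through any fixed point gives r(k − 1) = λ(v − 1), so r = λ(v − 1)/(k − 1).
  (ii) Total incidences bk = vr, so b = vr/k.
Step 1: r = λ(v − 1)/(k − 1) = 2·(63 − 1)/(2 − 1) = 2·62/1 = 124/1 = 124.
Step 2: b = vr/k = 63·124/2 = 7812/2 = 3906.
Check integrality: r = 124 ∈ Z ✓, b = 3906 ∈ Z ✓.
(These identities are necessary conditions: they determine r and b for any design with these parameters, but do not by themselves prove that one exists.)

r = 124, b = 3906.


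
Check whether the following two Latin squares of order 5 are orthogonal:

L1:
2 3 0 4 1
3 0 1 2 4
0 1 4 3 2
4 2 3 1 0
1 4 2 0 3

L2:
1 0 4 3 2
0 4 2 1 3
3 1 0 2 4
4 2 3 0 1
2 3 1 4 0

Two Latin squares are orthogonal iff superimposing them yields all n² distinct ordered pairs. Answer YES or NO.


Form the n² = 25 superimposed pairs (L1[i][j], L2[i][j]), row by row (rows and columns indexed from 0):
row 0: (2,1) (3,0) (0,4) (4,3) (1,2)
row 1: (3,0) (0,4) (1,2) (2,1) (4,3)
row 2: (0,3) (1,1) (4,0) (3,2) (2,4)
row 3: (4,4) (2,2) (3,3) (1,0) (0,1)
row 4: (1,2) (4,3) (2,1) (0,4) (3,0)
Orthogonality requires all 25 pairs distinct.
But the pair (3,0) repeats: cell (0,1) has L1 = 3, L2 = 0, and cell (1,0) has L1 = 3, L2 = 0.
A repeated pair means some other pair never occurs (only 15 distinct pairs out of 25), so the squares are not orthogonal.
Conclusion: NO.

NO


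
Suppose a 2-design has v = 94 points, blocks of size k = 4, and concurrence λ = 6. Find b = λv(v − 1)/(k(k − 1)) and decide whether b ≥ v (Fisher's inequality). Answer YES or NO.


b = λv(v − 1)/(k(k − 1)) = 6·94·93/(4·3) = 52452/12 = 4371.
Compare with v = 94: b ≥ v, so Fisher's inequality holds.

YES


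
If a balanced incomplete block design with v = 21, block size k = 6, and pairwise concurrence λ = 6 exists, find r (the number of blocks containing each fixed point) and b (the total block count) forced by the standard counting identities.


Any 2-(v, k, λ) BIBD satisfies two necessary conditions:
  (i)  Each point sits in r blocks, and counting incidences through any fixed point gives r(k − 1) = λ(v − 1), so r = λ(v − 1)/(k − 1).
  (ii) Total incidences bk = vr, so b = vr/k.
Step 1: r = λ(v − 1)/(k − 1) = 6·(21 − 1)/(6 − 1) = 6·20/5 = 120/5 = 24.
Step 2: b = vr/k = 21·24/6 = 504/6 = 84.
Check integrality: r = 24 ∈ Z ✓, b = 84 ∈ Z ✓.
(These identities are necessary conditions: they determine r and b for any design with these parameters, but do not by themselves prove that one exists.)

r = 24, b = 84.


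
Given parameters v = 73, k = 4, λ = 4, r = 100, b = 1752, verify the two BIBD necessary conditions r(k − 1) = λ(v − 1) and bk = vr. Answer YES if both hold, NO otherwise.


Condition (i): r(k − 1) = 100·3 = 300; λ(v − 1) = 4·72 = 288. Match? NO.
Condition (ii): bk = 1752·4 = 7008; vr = 73·100 = 7300. Match? NO.
Both conditions hold? NO.

NO


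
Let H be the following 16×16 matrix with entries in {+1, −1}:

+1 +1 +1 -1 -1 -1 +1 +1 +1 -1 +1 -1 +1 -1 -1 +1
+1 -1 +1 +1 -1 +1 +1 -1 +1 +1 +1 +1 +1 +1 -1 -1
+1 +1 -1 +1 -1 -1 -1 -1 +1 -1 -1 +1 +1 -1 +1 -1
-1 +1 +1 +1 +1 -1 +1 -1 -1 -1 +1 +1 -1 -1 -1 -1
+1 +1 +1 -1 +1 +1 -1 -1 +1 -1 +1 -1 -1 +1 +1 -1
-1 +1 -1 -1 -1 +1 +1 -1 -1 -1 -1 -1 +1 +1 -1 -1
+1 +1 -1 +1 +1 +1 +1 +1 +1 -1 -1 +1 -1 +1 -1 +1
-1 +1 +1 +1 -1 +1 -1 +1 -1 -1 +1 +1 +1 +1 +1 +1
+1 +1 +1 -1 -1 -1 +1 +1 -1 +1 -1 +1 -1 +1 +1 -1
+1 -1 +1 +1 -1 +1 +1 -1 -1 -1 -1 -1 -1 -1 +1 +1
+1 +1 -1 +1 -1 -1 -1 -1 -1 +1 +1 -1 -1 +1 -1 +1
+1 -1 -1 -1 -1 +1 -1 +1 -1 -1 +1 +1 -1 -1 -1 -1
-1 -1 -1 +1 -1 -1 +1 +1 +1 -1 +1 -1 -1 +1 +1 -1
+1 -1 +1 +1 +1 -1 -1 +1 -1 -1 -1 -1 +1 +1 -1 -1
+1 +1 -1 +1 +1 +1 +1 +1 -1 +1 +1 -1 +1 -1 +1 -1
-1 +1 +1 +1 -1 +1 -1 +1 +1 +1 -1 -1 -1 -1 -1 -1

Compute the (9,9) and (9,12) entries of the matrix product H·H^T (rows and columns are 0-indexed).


Row 9 of H: [1, -1, 1, 1, -1, 1, 1, -1, -1, -1, -1, -1, -1, -1, 1, 1].
Row 12 of H: [-1, -1, -1, 1, -1, -1, 1, 1, 1, -1, 1, -1, -1, 1, 1, -1].
(H·H^T)[9][9] = Σ_j H[9][j]·H[9][j] = (1)² + (-1)² + (1)² + (1)² + (-1)² + (1)² + (1)² + (-1)² + (-1)² + (-1)² + (-1)² + (-1)² + (-1)² + (-1)² + (1)² + (1)² = 1 + 1 + 1 + 1 + 1 + 1 + 1 + 1 + 1 + 1 + 1 + 1 + 1 + 1 + 1 + 1 = 16.
(H·H^T)[9][12] = Σ_j H[9][j]·H[12][j] = (1)·(-1) + (-1)·(-1) + (1)·(-1) + (1)·(1) + (-1)·(-1) + (1)·(-1) + (1)·(1) + (-1)·(1) + (-1)·(1) + (-1)·(-1) + (-1)·(1) + (-1)·(-1) + (-1)·(-1) + (-1)·(1) + (1)·(1) + (1)·(-1) = -1 + 1 + -1 + 1 + 1 + -1 + 1 + -1 + -1 + 1 + -1 + 1 + 1 + -1 + 1 + -1 = 0.
So rows 9 and 12 are orthogonal; the diagonal entry equals n = 16.

(9,9) entry = 16; (9,12) entry = 0.


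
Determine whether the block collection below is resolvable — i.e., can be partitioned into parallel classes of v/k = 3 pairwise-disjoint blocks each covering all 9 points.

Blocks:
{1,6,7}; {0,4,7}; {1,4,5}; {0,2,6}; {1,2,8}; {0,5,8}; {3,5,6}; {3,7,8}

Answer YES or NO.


v = 9, block size k = 3, number of blocks = 8.
For resolvability, blocks must partition into parallel classes of size v/k = 3.
Total blocks must therefore be a multiple of 3: 8 = 3·2 + 2 ⇒ not divisible ✗.
Resolvable? NO.

NO


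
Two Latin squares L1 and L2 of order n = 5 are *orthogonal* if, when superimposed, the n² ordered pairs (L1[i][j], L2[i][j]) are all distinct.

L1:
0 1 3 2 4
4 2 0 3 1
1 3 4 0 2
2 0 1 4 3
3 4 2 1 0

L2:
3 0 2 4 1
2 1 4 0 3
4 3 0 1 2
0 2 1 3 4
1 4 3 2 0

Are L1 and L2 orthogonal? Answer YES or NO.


Form the n² = 25 superimposed pairs (L1[i][j], L2[i][j]), row by row (rows and columns indexed from 0):
row 0: (0,3) (1,0) (3,2) (2,4) (4,1)
row 1: (4,2) (2,1) (0,4) (3,0) (1,3)
row 2: (1,4) (3,3) (4,0) (0,1) (2,2)
row 3: (2,0) (0,2) (1,1) (4,3) (3,4)
row 4: (3,1) (4,4) (2,3) (1,2) (0,0)
Orthogonality requires all 25 pairs distinct.
Check by first coordinate: for each symbol s of L1, list the L2 entries in the n cells where L1 = s; they must all differ.
  L1 = 0: L2 entries (in reading order) 3, 4, 1, 2, 0 — all 5 distinct ✓
  L1 = 1: L2 entries (in reading order) 0, 3, 4, 1, 2 — all 5 distinct ✓
  L1 = 2: L2 entries (in reading order) 4, 1, 2, 0, 3 — all 5 distinct ✓
  L1 = 3: L2 entries (in reading order) 2, 0, 3, 4, 1 — all 5 distinct ✓
  L1 = 4: L2 entries (in reading order) 1, 2, 0, 3, 4 — all 5 distinct ✓
Every symbol of L1 meets every symbol of L2 exactly once, so all 25 pairs are distinct (25 of 25).
Conclusion: YES.

YES


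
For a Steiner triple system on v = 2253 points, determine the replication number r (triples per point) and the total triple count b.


An STS(v) is a 2-(v, 3, 1) BIBD: block size k = 3, λ = 1.
Replication: r(k − 1) = λ(v − 1) ⇒ r·2 = 2253 − 1 = 2252 ⇒ r = 1126.
Block count: b = v(v − 1)/6 = 2253·2252/6 = 5073756/6 = 845626.
(Check via bk = vr: 845626·3 = 2536878 = 2253·1126 = 2536878 ✓.)

r = 1126, b = 845626.


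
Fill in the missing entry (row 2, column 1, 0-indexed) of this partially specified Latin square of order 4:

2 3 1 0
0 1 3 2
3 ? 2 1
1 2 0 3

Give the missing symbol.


Row 2 contains symbols [1, 2, 3] — missing [0].
Column 1 contains symbols [1, 2, 3] — missing [0].
The missing symbol must appear in both missing sets; intersection = [0].
Therefore the hidden value is 0.

Missing value = 0.


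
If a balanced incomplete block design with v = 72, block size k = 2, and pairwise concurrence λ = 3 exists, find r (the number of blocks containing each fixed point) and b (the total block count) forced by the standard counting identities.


Any 2-(v, k, λ) BIBD satisfies two necessary conditions:
  (i)  Each point sits in r blocks, and counting incidences through any fixed point gives r(k − 1) = λ(v − 1), so r = λ(v − 1)/(k − 1).
  (ii) Total incidences bk = vr, so b = vr/k.
Step 1: r = λ(v − 1)/(k − 1) = 3·(72 − 1)/(2 − 1) = 3·71/1 = 213/1 = 213.
Step 2: b = vr/k = 72·213/2 = 15336/2 = 7668.
Check integrality: r = 213 ∈ Z ✓, b = 7668 ∈ Z ✓.
(These identities are necessary conditions: they determine r and b for any design with these parameters, but do not by themselves prove that one exists.)

r = 213, b = 7668.


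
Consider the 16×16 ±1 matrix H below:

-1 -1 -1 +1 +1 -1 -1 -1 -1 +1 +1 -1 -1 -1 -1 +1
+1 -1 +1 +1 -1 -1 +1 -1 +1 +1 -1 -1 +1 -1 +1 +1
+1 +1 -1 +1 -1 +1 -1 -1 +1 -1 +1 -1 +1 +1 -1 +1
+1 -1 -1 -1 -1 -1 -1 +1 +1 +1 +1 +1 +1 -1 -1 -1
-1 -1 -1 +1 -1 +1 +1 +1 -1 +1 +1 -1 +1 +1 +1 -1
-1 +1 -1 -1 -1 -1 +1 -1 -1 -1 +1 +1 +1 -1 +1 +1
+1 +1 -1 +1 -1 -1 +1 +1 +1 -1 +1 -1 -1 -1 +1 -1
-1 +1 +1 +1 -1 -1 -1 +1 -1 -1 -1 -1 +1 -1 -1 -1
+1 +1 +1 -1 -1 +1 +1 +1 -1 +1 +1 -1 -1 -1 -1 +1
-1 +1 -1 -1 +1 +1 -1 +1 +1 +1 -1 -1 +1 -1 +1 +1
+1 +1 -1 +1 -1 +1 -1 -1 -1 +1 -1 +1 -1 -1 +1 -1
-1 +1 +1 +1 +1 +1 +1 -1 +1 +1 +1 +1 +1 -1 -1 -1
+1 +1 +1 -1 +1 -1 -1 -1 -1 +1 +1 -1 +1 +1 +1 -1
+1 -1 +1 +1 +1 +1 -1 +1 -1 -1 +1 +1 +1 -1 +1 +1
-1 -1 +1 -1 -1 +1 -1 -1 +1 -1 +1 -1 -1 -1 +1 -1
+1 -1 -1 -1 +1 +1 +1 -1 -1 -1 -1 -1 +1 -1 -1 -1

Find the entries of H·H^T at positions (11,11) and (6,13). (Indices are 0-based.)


Row 6 of H: [1, 1, -1, 1, -1, -1, 1, 1, 1, -1, 1, -1, -1, -1, 1, -1].
Row 11 of H: [-1, 1, 1, 1, 1, 1, 1, -1, 1, 1, 1, 1, 1, -1, -1, -1].
Row 13 of H: [1, -1, 1, 1, 1, 1, -1, 1, -1, -1, 1, 1, 1, -1, 1, 1].
(H·H^T)[11][11] = Σ_j H[11][j]·H[11][j] = (-1)² + (1)² + (1)² + (1)² + (1)² + (1)² + (1)² + (-1)² + (1)² + (1)² + (1)² + (1)² + (1)² + (-1)² + (-1)² + (-1)² = 1 + 1 + 1 + 1 + 1 + 1 + 1 + 1 + 1 + 1 + 1 + 1 + 1 + 1 + 1 + 1 = 16.
(H·H^T)[6][13] = Σ_j H[6][j]·H[13][j] = (1)·(1) + (1)·(-1) + (-1)·(1) + (1)·(1) + (-1)·(1) + (-1)·(1) + (1)·(-1) + (1)·(1) + (1)·(-1) + (-1)·(-1) + (1)·(1) + (-1)·(1) + (-1)·(1) + (-1)·(-1) + (1)·(1) + (-1)·(1) = 1 + -1 + -1 + 1 + -1 + -1 + -1 + 1 + -1 + 1 + 1 + -1 + -1 + 1 + 1 + -1 = -2.
Rows 6 and 13 are not orthogonal (dot product = -2 ≠ 0), so H is not a Hadamard matrix.

(11,11) entry = 16; (6,13) entry = -2.


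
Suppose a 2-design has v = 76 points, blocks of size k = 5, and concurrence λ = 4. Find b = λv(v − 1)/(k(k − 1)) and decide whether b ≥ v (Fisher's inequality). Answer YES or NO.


r = λ(v − 1)/(k − 1) = 4·75/4 = 75.
b = vr/k = 76·75/5 = 1140.
Fisher's inequality: b ≥ v ⇔ 1140 ≥ 76? YES.

YES


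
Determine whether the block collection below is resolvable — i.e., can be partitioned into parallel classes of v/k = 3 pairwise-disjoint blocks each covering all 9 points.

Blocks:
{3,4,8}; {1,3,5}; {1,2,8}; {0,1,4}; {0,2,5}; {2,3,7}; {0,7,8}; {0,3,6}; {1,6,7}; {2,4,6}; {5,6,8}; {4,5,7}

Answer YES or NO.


v = 9, block size k = 3, number of blocks = 12.
For resolvability, blocks must partition into parallel classes of size v/k = 3.
Total blocks must therefore be a multiple of 3: 12 = 3·4 + 0 ⇒ divisible ✓.
Greedy packing gives 4 candidate class(es). Each should be a full parallel class (size 3, covers all 9 points).
  Class 1 (3 blocks): {3,4,8}; {0,2,5}; {1,6,7}. Points covered: [0, 1, 2, 3, 4, 5, 6, 7, 8].
  Class 2 (3 blocks): {1,3,5}; {0,7,8}; {2,4,6}. Points covered: [0, 1, 2, 3, 4, 5, 6, 7, 8].
  Class 3 (3 blocks): {1,2,8}; {0,3,6}; {4,5,7}. Points covered: [0, 1, 2, 3, 4, 5, 6, 7, 8].
  Class 4 (3 blocks): {0,1,4}; {2,3,7}; {5,6,8}. Points covered: [0, 1, 2, 3, 4, 5, 6, 7, 8].
All classes full (size 3)? YES. All classes cover every point? YES.
Resolvable? YES.

YES


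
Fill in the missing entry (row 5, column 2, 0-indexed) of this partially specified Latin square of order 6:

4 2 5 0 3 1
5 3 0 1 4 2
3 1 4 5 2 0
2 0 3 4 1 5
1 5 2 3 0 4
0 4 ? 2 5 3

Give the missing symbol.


Row 5 contains symbols [0, 2, 3, 4, 5] — missing [1].
Column 2 contains symbols [0, 2, 3, 4, 5] — missing [1].
The missing symbol must appear in both missing sets; intersection = [1].
Therefore the hidden value is 1.

Missing value = 1.


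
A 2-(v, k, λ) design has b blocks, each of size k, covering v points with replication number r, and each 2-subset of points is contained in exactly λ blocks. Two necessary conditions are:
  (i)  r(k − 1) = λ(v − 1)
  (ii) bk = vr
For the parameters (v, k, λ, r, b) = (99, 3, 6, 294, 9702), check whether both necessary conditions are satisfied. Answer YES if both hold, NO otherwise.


Condition (i): r(k − 1) = 294·2 = 588; λ(v − 1) = 6·98 = 588. Match? YES.
Condition (ii): bk = 9702·3 = 29106; vr = 99·294 = 29106. Match? YES.
Both conditions hold? YES.

YES


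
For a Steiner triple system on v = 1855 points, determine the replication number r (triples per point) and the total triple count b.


An STS(v) is a 2-(v, 3, 1) BIBD: block size k = 3, λ = 1.
Replication: r(k − 1) = λ(v − 1) ⇒ r·2 = 1855 − 1 = 1854 ⇒ r = 927.
Block count: b = v(v − 1)/6 = 1855·1854/6 = 3439170/6 = 573195.

r = 927, b = 573195.


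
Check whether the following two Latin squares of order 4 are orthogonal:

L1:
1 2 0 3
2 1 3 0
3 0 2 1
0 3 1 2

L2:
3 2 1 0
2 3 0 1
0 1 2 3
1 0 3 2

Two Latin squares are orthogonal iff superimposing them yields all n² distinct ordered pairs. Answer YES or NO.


Form the n² = 16 superimposed pairs (L1[i][j], L2[i][j]), row by row (rows and columns indexed from 0):
row 0: (1,3) (2,2) (0,1) (3,0)
row 1: (2,2) (1,3) (3,0) (0,1)
row 2: (3,0) (0,1) (2,2) (1,3)
row 3: (0,1) (3,0) (1,3) (2,2)
Orthogonality requires all 16 pairs distinct.
But the pair (2,2) repeats: cell (0,1) has L1 = 2, L2 = 2, and cell (1,0) has L1 = 2, L2 = 2.
A repeated pair means some other pair never occurs (only 4 distinct pairs out of 16), so the squares are not orthogonal.
Conclusion: NO.

NO


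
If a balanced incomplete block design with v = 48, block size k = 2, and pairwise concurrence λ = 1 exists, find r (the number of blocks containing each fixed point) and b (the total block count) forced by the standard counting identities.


Any 2-(v, k, λ) BIBD satisfies two necessary conditions:
  (i)  Each point sits in r blocks, and counting incidences through any fixed point gives r(k − 1) = λ(v − 1), so r = λ(v − 1)/(k − 1).
  (ii) Total incidences bk = vr, so b = vr/k.
Step 1: r = λ(v − 1)/(k − 1) = 1·(48 − 1)/(2 − 1) = 1·47/1 = 47/1 = 47.
Step 2: b = vr/k = 48·47/2 = 2256/2 = 1128.
Check integrality: r = 47 ∈ Z ✓, b = 1128 ∈ Z ✓.
(These identities are necessary conditions: they determine r and b for any design with these parameters, but do not by themselves prove that one exists.)

r = 47, b = 1128.


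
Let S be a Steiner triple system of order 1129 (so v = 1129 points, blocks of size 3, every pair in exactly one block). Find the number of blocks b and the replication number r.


An STS(v) is a 2-(v, 3, 1) BIBD: block size k = 3, λ = 1.
Replication: r(k − 1) = λ(v − 1) ⇒ r·2 = 1129 − 1 = 1128 ⇒ r = 564.
Block count: b = v(v − 1)/6 = 1129·1128/6 = 1273512/6 = 212252.
(Check via bk = vr: 212252·3 = 636756 = 1129·564 = 636756 ✓.)

r = 564, b = 212252.


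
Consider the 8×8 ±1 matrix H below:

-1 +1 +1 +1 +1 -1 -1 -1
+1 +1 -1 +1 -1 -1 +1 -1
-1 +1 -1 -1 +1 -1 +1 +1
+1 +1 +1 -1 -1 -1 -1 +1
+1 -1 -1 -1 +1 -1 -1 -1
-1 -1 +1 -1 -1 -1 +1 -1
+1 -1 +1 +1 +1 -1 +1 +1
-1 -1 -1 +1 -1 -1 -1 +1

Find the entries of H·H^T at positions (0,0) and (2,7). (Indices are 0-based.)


Row 0 of H: [-1, 1, 1, 1, 1, -1, -1, -1].
Row 2 of H: [-1, 1, -1, -1, 1, -1, 1, 1].
Row 7 of H: [-1, -1, -1, 1, -1, -1, -1, 1].
(H·H^T)[0][0] = Σ_j H[0][j]·H[0][j] = (-1)² + (1)² + (1)² + (1)² + (1)² + (-1)² + (-1)² + (-1)² = 1 + 1 + 1 + 1 + 1 + 1 + 1 + 1 = 8.
(H·H^T)[2][7] = Σ_j H[2][j]·H[7][j] = (-1)·(-1) + (1)·(-1) + (-1)·(-1) + (-1)·(1) + (1)·(-1) + (-1)·(-1) + (1)·(-1) + (1)·(1) = 1 + -1 + 1 + -1 + -1 + 1 + -1 + 1 = 0.
So rows 2 and 7 are orthogonal; the diagonal entry equals n = 8.

(0,0) entry = 8; (2,7) entry = 0.


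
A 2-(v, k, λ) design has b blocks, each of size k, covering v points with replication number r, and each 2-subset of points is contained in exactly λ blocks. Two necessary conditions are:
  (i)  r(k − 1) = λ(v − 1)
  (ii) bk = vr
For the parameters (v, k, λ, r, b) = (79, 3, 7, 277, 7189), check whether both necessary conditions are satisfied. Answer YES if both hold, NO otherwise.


Condition (i): r(k − 1) = 277·2 = 554; λ(v − 1) = 7·78 = 546. Match? NO.
Condition (ii): bk = 7189·3 = 21567; vr = 79·277 = 21883. Match? NO.
Both conditions hold? NO.

NO


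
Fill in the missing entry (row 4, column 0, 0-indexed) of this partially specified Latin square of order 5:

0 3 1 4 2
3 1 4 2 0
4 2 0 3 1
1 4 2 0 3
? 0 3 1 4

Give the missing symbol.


Row 4 contains symbols [0, 1, 3, 4] — missing [2].
Column 0 contains symbols [0, 1, 3, 4] — missing [2].
The missing symbol must appear in both missing sets; intersection = [2].
Therefore the hidden value is 2.

Missing value = 2.


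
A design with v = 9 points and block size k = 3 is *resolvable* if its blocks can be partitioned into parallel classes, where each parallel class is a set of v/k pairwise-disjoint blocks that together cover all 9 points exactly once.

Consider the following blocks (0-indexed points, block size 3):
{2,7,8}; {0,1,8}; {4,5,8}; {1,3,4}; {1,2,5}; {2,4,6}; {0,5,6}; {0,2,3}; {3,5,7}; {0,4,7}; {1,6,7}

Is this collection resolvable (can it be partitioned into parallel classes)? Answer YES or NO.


v = 9, block size k = 3, number of blocks = 11.
For resolvability, blocks must partition into parallel classes of size v/k = 3.
Total blocks must therefore be a multiple of 3: 11 = 3·3 + 2 ⇒ not divisible ✗.
Resolvable? NO.

NO


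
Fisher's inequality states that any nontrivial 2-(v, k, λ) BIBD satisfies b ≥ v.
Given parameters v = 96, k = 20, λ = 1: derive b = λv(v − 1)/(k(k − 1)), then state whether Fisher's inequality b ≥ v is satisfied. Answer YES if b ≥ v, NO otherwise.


r = λ(v − 1)/(k − 1) = 1·95/19 = 5.
b = vr/k = 96·5/20 = 24.
Fisher's inequality: b ≥ v ⇔ 24 ≥ 96? NO.

NO


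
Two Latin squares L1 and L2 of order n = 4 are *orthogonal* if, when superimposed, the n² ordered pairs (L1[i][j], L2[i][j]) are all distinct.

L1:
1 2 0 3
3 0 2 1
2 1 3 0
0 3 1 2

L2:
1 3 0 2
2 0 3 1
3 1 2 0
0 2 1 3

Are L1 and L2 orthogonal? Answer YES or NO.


Form the n² = 16 superimposed pairs (L1[i][j], L2[i][j]), row by row (rows and columns indexed from 0):
row 0: (1,1) (2,3) (0,0) (3,2)
row 1: (3,2) (0,0) (2,3) (1,1)
row 2: (2,3) (1,1) (3,2) (0,0)
row 3: (0,0) (3,2) (1,1) (2,3)
Orthogonality requires all 16 pairs distinct.
But the pair (3,2) repeats: cell (0,3) has L1 = 3, L2 = 2, and cell (1,0) has L1 = 3, L2 = 2.
A repeated pair means some other pair never occurs (only 4 distinct pairs out of 16), so the squares are not orthogonal.
Conclusion: NO.

NO


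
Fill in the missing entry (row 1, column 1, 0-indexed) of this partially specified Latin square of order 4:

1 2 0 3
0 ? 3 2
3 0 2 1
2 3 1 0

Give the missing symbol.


Row 1 contains symbols [0, 2, 3] — missing [1].
Column 1 contains symbols [0, 2, 3] — missing [1].
The missing symbol must appear in both missing sets; intersection = [1].
Therefore the hidden value is 1.

Missing value = 1.


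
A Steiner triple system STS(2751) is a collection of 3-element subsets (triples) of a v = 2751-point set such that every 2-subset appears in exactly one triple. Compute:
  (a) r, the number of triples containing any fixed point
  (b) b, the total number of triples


An STS(v) is a 2-(v, 3, 1) BIBD: block size k = 3, λ = 1.
Replication: r(k − 1) = λ(v − 1) ⇒ r·2 = 2751 − 1 = 2750 ⇒ r = 1375.
Block count: bk = vr ⇒ b·3 = 2751·1375 = 3782625 ⇒ b = 1260875.

r = 1375, b = 1260875.
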